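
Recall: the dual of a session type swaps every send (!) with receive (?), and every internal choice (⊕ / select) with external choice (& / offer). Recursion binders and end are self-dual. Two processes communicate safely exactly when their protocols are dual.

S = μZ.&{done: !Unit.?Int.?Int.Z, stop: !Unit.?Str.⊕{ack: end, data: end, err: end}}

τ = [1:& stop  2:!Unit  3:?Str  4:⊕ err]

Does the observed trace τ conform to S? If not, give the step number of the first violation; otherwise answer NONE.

NONE

[1] & stop  match  now at !Unit.?Str.⊕{ack: end, data: end, err: end}
[2] !Unit  match  now at ?Str.⊕{ack: end, data: end, err: end}
[3] ?Str  match  now at ⊕{ack: end, data: end, err: end}
[4] ⊕ err  match  now at end
trace exhausted — no violation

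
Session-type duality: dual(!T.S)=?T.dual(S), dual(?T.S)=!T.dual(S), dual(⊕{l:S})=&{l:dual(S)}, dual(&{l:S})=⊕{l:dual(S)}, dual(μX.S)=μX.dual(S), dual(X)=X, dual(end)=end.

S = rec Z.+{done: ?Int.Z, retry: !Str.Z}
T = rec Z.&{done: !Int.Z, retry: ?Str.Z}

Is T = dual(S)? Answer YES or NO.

YES

rec Z ‖ rec Z  ✓ (μ self-dual)
  +{done,retry} ‖ &{done,retry}  ✓ labels match
    • done:
      ?Int ‖ !Int  ✓
        Z ‖ Z  ✓
    • retry:
      !Str ‖ ?Str  ✓
        Z ‖ Z  ✓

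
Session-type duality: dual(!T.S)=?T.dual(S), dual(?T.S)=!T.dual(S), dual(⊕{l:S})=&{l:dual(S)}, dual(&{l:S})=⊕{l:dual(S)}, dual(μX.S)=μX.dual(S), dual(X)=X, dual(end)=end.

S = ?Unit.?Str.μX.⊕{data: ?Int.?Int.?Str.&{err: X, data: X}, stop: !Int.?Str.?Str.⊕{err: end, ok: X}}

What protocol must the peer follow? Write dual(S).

?Unit ↦ !Unit
  ?Str ↦ !Str
    μX ↦ μX  (rec unchanged)
      ⊕{data,stop} ↦ &{data,stop}  (internal→external)
        [data]
          ?Int ↦ !Int
            ?Int ↦ !Int
              ?Str ↦ !Str
                &{err,data} ↦ ⊕{err,data}  (offer→select)
                  [err]
                    X self-dual
                  [data]
                    X self-dual
        [stop]
          !Int ↦ ?Int
            ?Str ↦ !Str
              ?Str ↦ !Str
                ⊕{err,ok} ↦ &{err,ok}  (internal→external)
                  [err]
                    end self-dual
                  [ok]
                    X self-dual

!Unit.!Str.μX.&{data: !Int.!Int.!Str.⊕{err: X, data: X}, stop: ?Int.!Str.!Str.&{err: end, ok: X}}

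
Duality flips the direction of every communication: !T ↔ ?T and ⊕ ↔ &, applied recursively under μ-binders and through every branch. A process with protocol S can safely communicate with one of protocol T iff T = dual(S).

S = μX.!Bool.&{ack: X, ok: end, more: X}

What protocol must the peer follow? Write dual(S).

μX → μX  (binder kept)
  !Bool → ?Bool
    &{ack,ok,more} → ⊕{ack,ok,more}  (offer→select)
      • ack:
        dual(X) = X
      • ok:
        dual(end) = end
      • more:
        dual(X) = X

μX.?Bool.⊕{ack: X, ok: end, more: X}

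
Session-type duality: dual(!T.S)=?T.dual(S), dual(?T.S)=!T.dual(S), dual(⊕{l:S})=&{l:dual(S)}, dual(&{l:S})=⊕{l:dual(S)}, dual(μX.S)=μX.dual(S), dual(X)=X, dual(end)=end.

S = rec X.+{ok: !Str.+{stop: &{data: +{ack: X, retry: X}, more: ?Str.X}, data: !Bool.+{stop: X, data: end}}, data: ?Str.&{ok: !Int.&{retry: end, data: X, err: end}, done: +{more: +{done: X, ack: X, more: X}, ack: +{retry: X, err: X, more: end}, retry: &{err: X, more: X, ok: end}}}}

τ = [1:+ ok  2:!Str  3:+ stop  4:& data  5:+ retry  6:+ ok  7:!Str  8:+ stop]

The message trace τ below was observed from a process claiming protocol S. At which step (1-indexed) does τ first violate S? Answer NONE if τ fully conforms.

NONE

step 1: + ok  ✓  state: !Str.+{stop: &{data: +{ack: rec X.…, retry: rec X.…}, more: ?Str.rec X.…}, data: !Bool.+{stop: rec X.…, data: end}}
step 2: !Str  ✓  state: +{stop: &{data: +{ack: rec X.…, retry: rec X.…}, more: ?Str.rec X.…}, data: !Bool.+{stop: rec X.…, data: end}}
step 3: + stop  ✓  state: &{data: +{ack: rec X.…, retry: rec X.…}, more: ?Str.rec X.…}
step 4: & data  ✓  state: +{ack: rec X.…, retry: rec X.…}
step 5: + retry  ✓  state: rec X.…
step 6: + ok  ✓  state: !Str.+{stop: &{data: +{ack: rec X.…, retry: rec X.…}, more: ?Str.rec X.…}, data: !Bool.+{stop: rec X.…, data: end}}
step 7: !Str  ✓  state: +{stop: &{data: +{ack: rec X.…, retry: rec X.…}, more: ?Str.rec X.…}, data: !Bool.+{stop: rec X.…, data: end}}
step 8: + stop  ✓  state: &{data: +{ack: rec X.…, retry: rec X.…}, more: ?Str.rec X.…}
trace exhausted — no violation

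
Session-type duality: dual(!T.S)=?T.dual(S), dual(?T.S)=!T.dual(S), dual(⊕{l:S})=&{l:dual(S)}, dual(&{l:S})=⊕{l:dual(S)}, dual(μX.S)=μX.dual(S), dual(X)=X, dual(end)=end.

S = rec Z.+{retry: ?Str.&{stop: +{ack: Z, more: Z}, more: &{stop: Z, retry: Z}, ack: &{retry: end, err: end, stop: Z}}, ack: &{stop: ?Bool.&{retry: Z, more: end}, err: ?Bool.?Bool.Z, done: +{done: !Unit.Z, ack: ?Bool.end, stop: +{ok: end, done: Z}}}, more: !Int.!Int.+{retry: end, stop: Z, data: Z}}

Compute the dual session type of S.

rec Z ↦ rec Z  (μ self-dual)
  +{retry,ack,more} ↦ &{retry,ack,more}  (internal→external)
    • retry:
      ?Str ↦ !Str
        &{stop,more,ack} ↦ +{stop,more,ack}  (offer→select)
          • stop:
            +{ack,more} ↦ &{ack,more}  (internal→external)
              • ack:
                dual(Z) = Z
              • more:
                dual(Z) = Z
          • more:
            &{stop,retry} ↦ +{stop,retry}  (offer→select)
              • stop:
                dual(Z) = Z
              • retry:
                dual(Z) = Z
          • ack:
            &{retry,err,stop} ↦ +{retry,err,stop}  (offer→select)
              • retry:
                dual(end) = end
              • err:
                dual(end) = end
              • stop:
                dual(Z) = Z
    • ack:
      &{stop,err,done} ↦ +{stop,err,done}  (offer→select)
        • stop:
          ?Bool ↦ !Bool
            &{retry,more} ↦ +{retry,more}  (offer→select)
              • retry:
                dual(Z) = Z
              • more:
                dual(end) = end
        • err:
          ?Bool ↦ !Bool
            ?Bool ↦ !Bool
              dual(Z) = Z
        • done:
          +{done,ack,stop} ↦ &{done,ack,stop}  (internal→external)
            • done:
              !Unit ↦ ?Unit
                dual(Z) = Z
            • ack:
              ?Bool ↦ !Bool
                dual(end) = end
            • stop:
              +{ok,done} ↦ &{ok,done}  (internal→external)
                • ok:
                  dual(end) = end
                • done:
                  dual(Z) = Z
    • more:
      !Int ↦ ?Int
        !Int ↦ ?Int
          +{retry,stop,data} ↦ &{retry,stop,data}  (internal→external)
            • retry:
              dual(end) = end
            • stop:
              dual(Z) = Z
            • data:
              dual(Z) = Z

rec Z.&{retry: !Str.+{stop: &{ack: Z, more: Z}, more: +{stop: Z, retry: Z}, ack: +{retry: end, err: end, stop: Z}}, ack: +{stop: !Bool.+{retry: Z, more: end}, err: !Bool.!Bool.Z, done: &{done: ?Unit.Z, ack: !Bool.end, stop: &{ok: end, done: Z}}}, more: ?Int.?Int.&{retry: end, stop: Z, data: Z}}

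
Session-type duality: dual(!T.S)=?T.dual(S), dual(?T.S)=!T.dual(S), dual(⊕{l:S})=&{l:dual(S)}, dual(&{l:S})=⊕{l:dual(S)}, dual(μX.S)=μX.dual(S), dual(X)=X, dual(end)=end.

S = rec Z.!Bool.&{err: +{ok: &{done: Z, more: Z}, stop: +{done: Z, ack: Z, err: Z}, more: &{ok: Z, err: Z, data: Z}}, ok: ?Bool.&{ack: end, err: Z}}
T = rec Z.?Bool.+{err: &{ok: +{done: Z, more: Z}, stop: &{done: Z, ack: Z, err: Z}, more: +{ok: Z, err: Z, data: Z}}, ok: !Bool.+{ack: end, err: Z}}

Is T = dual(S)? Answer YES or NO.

YES

rec Z | rec Z  ok (rec unchanged)
  !Bool | ?Bool  ok
    &{err,ok} | +{err,ok}  ok label sets agree
      [err]
        +{ok,stop,more} | &{ok,stop,more}  ok label sets agree
          [ok]
            &{done,more} | +{done,more}  ok label sets agree
              [done]
                Z | Z  ok
              [more]
                Z | Z  ok
          [stop]
            +{done,ack,err} | &{done,ack,err}  ok label sets agree
              [done]
                Z | Z  ok
              [ack]
                Z | Z  ok
              [err]
                Z | Z  ok
          [more]
            &{ok,err,data} | +{ok,err,data}  ok label sets agree
              [ok]
                Z | Z  ok
              [err]
                Z | Z  ok
              [data]
                Z | Z  ok
      [ok]
        ?Bool | !Bool  ok
          &{ack,err} | +{ack,err}  ok label sets agree
            [ack]
              end | end  ok
            [err]
              Z | Z  ok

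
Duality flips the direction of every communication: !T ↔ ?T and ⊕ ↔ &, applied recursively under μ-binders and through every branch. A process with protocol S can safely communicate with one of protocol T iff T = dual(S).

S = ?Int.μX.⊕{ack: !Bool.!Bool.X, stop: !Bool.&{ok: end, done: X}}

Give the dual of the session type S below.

?Int = !Int
  μX = μX  (μ self-dual)
    ⊕{ack,stop} = &{ack,stop}  (select→offer)
      [ack]
        !Bool = ?Bool
          !Bool = ?Bool
            X self-dual
      [stop]
        !Bool = ?Bool
          &{ok,done} = ⊕{ok,done}  (&→⊕)
            [ok]
              end self-dual
            [done]
              X self-dual

!Int.μX.&{ack: ?Bool.?Bool.X, stop: ?Bool.⊕{ok: end, done: X}}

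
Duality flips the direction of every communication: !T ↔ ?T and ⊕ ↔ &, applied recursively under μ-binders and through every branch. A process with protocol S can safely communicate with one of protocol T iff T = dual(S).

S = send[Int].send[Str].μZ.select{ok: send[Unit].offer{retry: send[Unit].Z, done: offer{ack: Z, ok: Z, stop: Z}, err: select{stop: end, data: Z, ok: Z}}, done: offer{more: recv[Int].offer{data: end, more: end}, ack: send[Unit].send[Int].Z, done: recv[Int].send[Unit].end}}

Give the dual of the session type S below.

send[Int] = recv[Int]
  send[Str] = recv[Str]
    μZ = μZ  (binder kept)
      select{ok,done} = offer{ok,done}  (⊕→&)
        [ok]
          send[Unit] = recv[Unit]
            offer{retry,done,err} = select{retry,done,err}  (&→⊕)
              [retry]
                send[Unit] = recv[Unit]
                  Z self-dual
              [done]
                offer{ack,ok,stop} = select{ack,ok,stop}  (&→⊕)
                  [ack]
                    Z self-dual
                  [ok]
                    Z self-dual
                  [stop]
                    Z self-dual
              [err]
                select{stop,data,ok} = offer{stop,data,ok}  (⊕→&)
                  [stop]
                    end self-dual
                  [data]
                    Z self-dual
                  [ok]
                    Z self-dual
        [done]
          offer{more,ack,done} = select{more,ack,done}  (&→⊕)
            [more]
              recv[Int] = send[Int]
                offer{data,more} = select{data,more}  (&→⊕)
                  [data]
                    end self-dual
                  [more]
                    end self-dual
            [ack]
              send[Unit] = recv[Unit]
                send[Int] = recv[Int]
                  Z self-dual
            [done]
              recv[Int] = send[Int]
                send[Unit] = recv[Unit]
                  end self-dual

recv[Int].recv[Str].μZ.offer{ok: recv[Unit].select{retry: recv[Unit].Z, done: select{ack: Z, ok: Z, stop: Z}, err: offer{stop: end, data: Z, ok: Z}}, done: select{more: send[Int].select{data: end, more: end}, ack: recv[Unit].recv[Int].Z, done: send[Int].recv[Unit].end}}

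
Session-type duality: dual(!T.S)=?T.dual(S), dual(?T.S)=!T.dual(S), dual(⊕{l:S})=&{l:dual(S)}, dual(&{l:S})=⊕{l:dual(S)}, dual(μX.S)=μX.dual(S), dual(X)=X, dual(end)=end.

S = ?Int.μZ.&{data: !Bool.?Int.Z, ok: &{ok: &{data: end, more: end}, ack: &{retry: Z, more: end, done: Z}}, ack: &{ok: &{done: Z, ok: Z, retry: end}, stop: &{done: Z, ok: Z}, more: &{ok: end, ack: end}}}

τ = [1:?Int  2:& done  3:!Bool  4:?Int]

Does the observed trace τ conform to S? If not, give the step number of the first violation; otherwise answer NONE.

2

@1 ?Int  ✓  state: μZ.…
@2 got & done, protocol expects & data or & ok or & ack  ✗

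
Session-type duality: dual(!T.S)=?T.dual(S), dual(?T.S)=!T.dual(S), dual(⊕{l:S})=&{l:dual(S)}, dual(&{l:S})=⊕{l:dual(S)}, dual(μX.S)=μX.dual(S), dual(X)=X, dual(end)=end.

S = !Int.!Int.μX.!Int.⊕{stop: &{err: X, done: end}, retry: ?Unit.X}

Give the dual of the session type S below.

?Int.?Int.μX.?Int.&{stop: ⊕{err: X, done: end}, retry: !Unit.X}

!Int = ?Int
  !Int = ?Int
    μX = μX  (binder kept)
      !Int = ?Int
        ⊕{stop,retry} = &{stop,retry}  (internal→external)
          • stop:
            &{err,done} = ⊕{err,done}  (external→internal)
              • err:
                X ↦ X
              • done:
                end ↦ end
          • retry:
            ?Unit = !Unit
              X ↦ X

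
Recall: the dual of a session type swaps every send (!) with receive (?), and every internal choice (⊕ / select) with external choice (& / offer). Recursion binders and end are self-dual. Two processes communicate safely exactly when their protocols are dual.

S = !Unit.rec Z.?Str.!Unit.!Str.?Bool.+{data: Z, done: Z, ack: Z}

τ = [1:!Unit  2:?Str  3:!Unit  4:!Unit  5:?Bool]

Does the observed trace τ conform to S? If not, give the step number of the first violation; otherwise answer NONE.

4

step 1: !Unit  match  residual = rec Z.…
step 2: ?Str  match  residual = !Unit.!Str.?Bool.+{data: rec Z.…, done: rec Z.…, ack: rec Z.…}
step 3: !Unit  match  residual = !Str.?Bool.+{data: rec Z.…, done: rec Z.…, ack: rec Z.…}
step 4: got !Unit, protocol expects !Str  ✗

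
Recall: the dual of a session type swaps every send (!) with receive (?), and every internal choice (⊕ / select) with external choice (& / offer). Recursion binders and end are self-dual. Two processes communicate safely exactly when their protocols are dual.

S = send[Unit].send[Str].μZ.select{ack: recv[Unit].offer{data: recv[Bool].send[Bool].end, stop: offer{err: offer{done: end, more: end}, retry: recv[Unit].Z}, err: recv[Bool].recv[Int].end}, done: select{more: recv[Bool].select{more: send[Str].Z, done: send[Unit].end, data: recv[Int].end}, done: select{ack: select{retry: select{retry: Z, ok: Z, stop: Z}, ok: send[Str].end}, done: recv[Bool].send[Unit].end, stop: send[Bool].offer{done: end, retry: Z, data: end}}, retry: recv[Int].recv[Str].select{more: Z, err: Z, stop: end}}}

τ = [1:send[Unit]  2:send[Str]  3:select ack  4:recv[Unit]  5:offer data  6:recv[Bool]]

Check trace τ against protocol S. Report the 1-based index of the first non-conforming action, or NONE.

step 1: send[Unit]  ✓  cont: send[Str].μZ.…
step 2: send[Str]  ✓  cont: μZ.…
step 3: select ack  ✓  cont: recv[Unit].offer{data: recv[Bool].send[Bool].end, stop: offer{err: offer{done: end, more: end}, retry: recv[Unit].μZ.…}, err: recv[Bool].recv[Int].end}
step 4: recv[Unit]  ✓  cont: offer{data: recv[Bool].send[Bool].end, stop: offer{err: offer{done: end, more: end}, retry: recv[Unit].μZ.…}, err: recv[Bool].recv[Int].end}
step 5: offer data  ✓  cont: recv[Bool].send[Bool].end
step 6: recv[Bool]  ✓  cont: send[Bool].end
trace exhausted — no violation

NONE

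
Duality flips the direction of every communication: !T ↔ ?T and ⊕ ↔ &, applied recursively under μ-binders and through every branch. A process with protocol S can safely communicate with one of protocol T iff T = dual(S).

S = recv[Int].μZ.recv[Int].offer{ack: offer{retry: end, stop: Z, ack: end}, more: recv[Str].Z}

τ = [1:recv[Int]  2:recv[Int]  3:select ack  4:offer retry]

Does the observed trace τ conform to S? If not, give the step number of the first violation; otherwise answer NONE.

@1 recv[Int]  ok  cont: μZ.…
@2 recv[Int]  ok  cont: offer{ack: offer{retry: end, stop: μZ.…, ack: end}, more: recv[Str].μZ.…}
@3 got select ack, protocol expects offer ack or offer more  ✗

3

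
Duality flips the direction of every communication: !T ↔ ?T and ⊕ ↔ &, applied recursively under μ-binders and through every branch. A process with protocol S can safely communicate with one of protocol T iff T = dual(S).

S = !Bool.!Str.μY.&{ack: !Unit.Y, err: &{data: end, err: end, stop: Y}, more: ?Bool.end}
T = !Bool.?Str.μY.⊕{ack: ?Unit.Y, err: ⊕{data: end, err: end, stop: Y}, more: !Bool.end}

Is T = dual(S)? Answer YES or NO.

!Bool | !Bool  ✗ same direction on both sides — not dual

NO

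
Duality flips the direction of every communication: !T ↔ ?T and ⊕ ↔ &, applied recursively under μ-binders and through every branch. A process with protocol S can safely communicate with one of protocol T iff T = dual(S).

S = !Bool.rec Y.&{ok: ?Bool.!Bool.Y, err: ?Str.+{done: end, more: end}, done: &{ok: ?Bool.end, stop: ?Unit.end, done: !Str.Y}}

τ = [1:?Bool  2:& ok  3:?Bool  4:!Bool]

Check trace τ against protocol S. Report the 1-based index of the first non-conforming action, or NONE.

1

[1] got ?Bool, protocol expects !Bool  ✗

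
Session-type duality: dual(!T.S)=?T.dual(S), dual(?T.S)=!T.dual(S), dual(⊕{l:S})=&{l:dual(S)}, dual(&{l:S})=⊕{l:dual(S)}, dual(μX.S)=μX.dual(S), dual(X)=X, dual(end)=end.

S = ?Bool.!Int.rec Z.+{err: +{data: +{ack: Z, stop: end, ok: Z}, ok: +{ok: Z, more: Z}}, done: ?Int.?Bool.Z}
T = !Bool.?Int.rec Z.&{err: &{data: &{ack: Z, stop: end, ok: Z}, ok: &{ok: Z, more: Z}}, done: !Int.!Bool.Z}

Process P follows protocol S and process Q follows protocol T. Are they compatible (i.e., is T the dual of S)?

YES

?Bool ‖ !Bool  ok
  !Int ‖ ?Int  ok
    rec Z ‖ rec Z  ok (rec unchanged)
      +{err,done} ‖ &{err,done}  ok same labels
        case err:
          +{data,ok} ‖ &{data,ok}  ok same labels
            case data:
              +{ack,stop,ok} ‖ &{ack,stop,ok}  ok same labels
                case ack:
                  Z ‖ Z  ok
                case stop:
                  end ‖ end  ok
                case ok:
                  Z ‖ Z  ok
            case ok:
              +{ok,more} ‖ &{ok,more}  ok same labels
                case ok:
                  Z ‖ Z  ok
                case more:
                  Z ‖ Z  ok
        case done:
          ?Int ‖ !Int  ok
            ?Bool ‖ !Bool  ok
              Z ‖ Z  ok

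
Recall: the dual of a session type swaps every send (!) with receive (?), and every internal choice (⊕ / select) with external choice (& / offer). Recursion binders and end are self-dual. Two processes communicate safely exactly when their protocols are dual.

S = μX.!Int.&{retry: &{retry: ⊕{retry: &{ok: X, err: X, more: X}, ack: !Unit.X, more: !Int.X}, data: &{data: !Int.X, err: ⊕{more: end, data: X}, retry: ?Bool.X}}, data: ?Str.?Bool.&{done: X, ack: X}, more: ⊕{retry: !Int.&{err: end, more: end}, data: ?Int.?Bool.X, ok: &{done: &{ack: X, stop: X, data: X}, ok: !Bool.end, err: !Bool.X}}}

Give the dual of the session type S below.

μX = μX  (binder kept)
  !Int = ?Int
    &{retry,data,more} = ⊕{retry,data,more}  (offer→select)
      • retry:
        &{retry,data} = ⊕{retry,data}  (offer→select)
          • retry:
            ⊕{retry,ack,more} = &{retry,ack,more}  (⊕→&)
              • retry:
                &{ok,err,more} = ⊕{ok,err,more}  (offer→select)
                  • ok:
                    dual(X) = X
                  • err:
                    dual(X) = X
                  • more:
                    dual(X) = X
              • ack:
                !Unit = ?Unit
                  dual(X) = X
              • more:
                !Int = ?Int
                  dual(X) = X
          • data:
            &{data,err,retry} = ⊕{data,err,retry}  (offer→select)
              • data:
                !Int = ?Int
                  dual(X) = X
              • err:
                ⊕{more,data} = &{more,data}  (⊕→&)
                  • more:
                    dual(end) = end
                  • data:
                    dual(X) = X
              • retry:
                ?Bool = !Bool
                  dual(X) = X
      • data:
        ?Str = !Str
          ?Bool = !Bool
            &{done,ack} = ⊕{done,ack}  (offer→select)
              • done:
                dual(X) = X
              • ack:
                dual(X) = X
      • more:
        ⊕{retry,data,ok} = &{retry,data,ok}  (⊕→&)
          • retry:
            !Int = ?Int
              &{err,more} = ⊕{err,more}  (offer→select)
                • err:
                  dual(end) = end
                • more:
                  dual(end) = end
          • data:
            ?Int = !Int
              ?Bool = !Bool
                dual(X) = X
          • ok:
            &{done,ok,err} = ⊕{done,ok,err}  (offer→select)
              • done:
                &{ack,stop,data} = ⊕{ack,stop,data}  (offer→select)
                  • ack:
                    dual(X) = X
                  • stop:
                    dual(X) = X
                  • data:
                    dual(X) = X
              • ok:
                !Bool = ?Bool
                  dual(end) = end
              • err:
                !Bool = ?Bool
                  dual(X) = X

μX.?Int.⊕{retry: ⊕{retry: &{retry: ⊕{ok: X, err: X, more: X}, ack: ?Unit.X, more: ?Int.X}, data: ⊕{data: ?Int.X, err: &{more: end, data: X}, retry: !Bool.X}}, data: !Str.!Bool.⊕{done: X, ack: X}, more: &{retry: ?Int.⊕{err: end, more: end}, data: !Int.!Bool.X, ok: ⊕{done: ⊕{ack: X, stop: X, data: X}, ok: ?Bool.end, err: ?Bool.X}}}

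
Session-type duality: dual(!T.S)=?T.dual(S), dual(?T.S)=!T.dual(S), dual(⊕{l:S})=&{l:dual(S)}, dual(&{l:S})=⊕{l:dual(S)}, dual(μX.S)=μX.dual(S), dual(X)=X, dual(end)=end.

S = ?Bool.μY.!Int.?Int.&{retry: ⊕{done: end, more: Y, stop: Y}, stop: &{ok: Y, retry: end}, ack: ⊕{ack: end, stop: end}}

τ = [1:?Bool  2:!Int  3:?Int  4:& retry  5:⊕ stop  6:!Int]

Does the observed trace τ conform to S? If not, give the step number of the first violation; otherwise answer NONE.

step 1: ?Bool  match  now at μY.…
step 2: !Int  match  now at ?Int.&{retry: ⊕{done: end, more: μY.…, stop: μY.…}, stop: &{ok: μY.…, retry: end}, ack: ⊕{ack: end, stop: end}}
step 3: ?Int  match  now at &{retry: ⊕{done: end, more: μY.…, stop: μY.…}, stop: &{ok: μY.…, retry: end}, ack: ⊕{ack: end, stop: end}}
step 4: & retry  match  now at ⊕{done: end, more: μY.…, stop: μY.…}
step 5: ⊕ stop  match  now at μY.…
step 6: !Int  match  now at ?Int.&{retry: ⊕{done: end, more: μY.…, stop: μY.…}, stop: &{ok: μY.…, retry: end}, ack: ⊕{ack: end, stop: end}}
all 6 steps conform

NONE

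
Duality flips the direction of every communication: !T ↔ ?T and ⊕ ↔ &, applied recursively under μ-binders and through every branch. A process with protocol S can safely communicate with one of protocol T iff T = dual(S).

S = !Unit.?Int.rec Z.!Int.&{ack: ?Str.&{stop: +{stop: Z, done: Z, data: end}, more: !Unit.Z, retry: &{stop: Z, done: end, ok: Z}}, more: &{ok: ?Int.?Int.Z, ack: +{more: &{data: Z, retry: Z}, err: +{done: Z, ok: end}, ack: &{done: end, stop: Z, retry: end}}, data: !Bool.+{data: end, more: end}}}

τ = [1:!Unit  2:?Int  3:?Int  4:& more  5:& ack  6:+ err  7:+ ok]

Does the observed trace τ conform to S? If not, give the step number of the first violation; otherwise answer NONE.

3

[1] !Unit  ok  cont: ?Int.rec Z.…
[2] ?Int  ok  cont: rec Z.…
[3] got ?Int, protocol expects !Int  ✗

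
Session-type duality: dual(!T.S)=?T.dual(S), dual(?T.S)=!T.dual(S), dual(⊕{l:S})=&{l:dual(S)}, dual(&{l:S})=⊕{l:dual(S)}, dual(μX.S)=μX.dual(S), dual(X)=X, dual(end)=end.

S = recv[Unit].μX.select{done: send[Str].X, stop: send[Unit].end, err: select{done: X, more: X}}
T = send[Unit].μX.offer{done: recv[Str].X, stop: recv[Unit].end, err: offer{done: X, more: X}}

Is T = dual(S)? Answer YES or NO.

YES

recv[Unit] ‖ send[Unit]  ✓
  μX ‖ μX  ✓ (binder kept)
    select{done,stop,err} ‖ offer{done,stop,err}  ✓ same labels
      case done:
        send[Str] ‖ recv[Str]  ✓
          X ‖ X  ✓
      case stop:
        send[Unit] ‖ recv[Unit]  ✓
          end ‖ end  ✓
      case err:
        select{done,more} ‖ offer{done,more}  ✓ same labels
          case done:
            X ‖ X  ✓
          case more:
            X ‖ X  ✓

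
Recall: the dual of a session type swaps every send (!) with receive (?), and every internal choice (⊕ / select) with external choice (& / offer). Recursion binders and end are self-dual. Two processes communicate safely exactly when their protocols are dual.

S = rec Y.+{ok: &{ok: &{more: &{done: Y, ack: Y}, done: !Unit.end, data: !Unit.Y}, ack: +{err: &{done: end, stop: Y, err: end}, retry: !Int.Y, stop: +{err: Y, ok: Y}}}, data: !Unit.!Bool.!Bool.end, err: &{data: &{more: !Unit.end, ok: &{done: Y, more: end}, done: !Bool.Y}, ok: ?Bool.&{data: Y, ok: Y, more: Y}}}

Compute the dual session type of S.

rec Y = rec Y  (rec unchanged)
  +{ok,data,err} = &{ok,data,err}  (internal→external)
    case ok:
      &{ok,ack} = +{ok,ack}  (offer→select)
        case ok:
          &{more,done,data} = +{more,done,data}  (offer→select)
            case more:
              &{done,ack} = +{done,ack}  (offer→select)
                case done:
                  Y ↦ Y
                case ack:
                  Y ↦ Y
            case done:
              !Unit = ?Unit
                end ↦ end
            case data:
              !Unit = ?Unit
                Y ↦ Y
        case ack:
          +{err,retry,stop} = &{err,retry,stop}  (internal→external)
            case err:
              &{done,stop,err} = +{done,stop,err}  (offer→select)
                case done:
                  end ↦ end
                case stop:
                  Y ↦ Y
                case err:
                  end ↦ end
            case retry:
              !Int = ?Int
                Y ↦ Y
            case stop:
              +{err,ok} = &{err,ok}  (internal→external)
                case err:
                  Y ↦ Y
                case ok:
                  Y ↦ Y
    case data:
      !Unit = ?Unit
        !Bool = ?Bool
          !Bool = ?Bool
            end ↦ end
    case err:
      &{data,ok} = +{data,ok}  (offer→select)
        case data:
          &{more,ok,done} = +{more,ok,done}  (offer→select)
            case more:
              !Unit = ?Unit
                end ↦ end
            case ok:
              &{done,more} = +{done,more}  (offer→select)
                case done:
                  Y ↦ Y
                case more:
                  end ↦ end
            case done:
              !Bool = ?Bool
                Y ↦ Y
        case ok:
          ?Bool = !Bool
            &{data,ok,more} = +{data,ok,more}  (offer→select)
              case data:
                Y ↦ Y
              case ok:
                Y ↦ Y
              case more:
                Y ↦ Y

rec Y.&{ok: +{ok: +{more: +{done: Y, ack: Y}, done: ?Unit.end, data: ?Unit.Y}, ack: &{err: +{done: end, stop: Y, err: end}, retry: ?Int.Y, stop: &{err: Y, ok: Y}}}, data: ?Unit.?Bool.?Bool.end, err: +{data: +{more: ?Unit.end, ok: +{done: Y, more: end}, done: ?Bool.Y}, ok: !Bool.+{data: Y, ok: Y, more: Y}}}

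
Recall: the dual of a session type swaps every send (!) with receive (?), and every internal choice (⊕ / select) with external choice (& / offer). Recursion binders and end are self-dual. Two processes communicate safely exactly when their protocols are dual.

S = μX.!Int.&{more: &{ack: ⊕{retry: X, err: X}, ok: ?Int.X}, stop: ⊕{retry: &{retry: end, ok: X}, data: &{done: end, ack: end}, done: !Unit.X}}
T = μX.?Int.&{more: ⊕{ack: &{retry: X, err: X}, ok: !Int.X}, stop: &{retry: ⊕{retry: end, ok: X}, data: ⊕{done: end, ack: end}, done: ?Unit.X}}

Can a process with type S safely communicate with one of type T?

NO

μX ‖ μX  ok (binder kept)
  !Int ‖ ?Int  ok
    &{more,stop} ‖ &{more,stop}  ✗ choice polarity not flipped — not dual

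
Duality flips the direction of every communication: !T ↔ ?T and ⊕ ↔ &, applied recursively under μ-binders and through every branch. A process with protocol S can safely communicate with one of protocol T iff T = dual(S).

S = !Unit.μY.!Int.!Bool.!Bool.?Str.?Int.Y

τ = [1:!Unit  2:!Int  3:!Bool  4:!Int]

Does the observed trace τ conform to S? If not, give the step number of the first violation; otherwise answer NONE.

@1 !Unit  match  now at μY.…
@2 !Int  match  now at !Bool.!Bool.?Str.?Int.μY.…
@3 !Bool  match  now at !Bool.?Str.?Int.μY.…
@4 got !Int, protocol expects !Bool  ✗

4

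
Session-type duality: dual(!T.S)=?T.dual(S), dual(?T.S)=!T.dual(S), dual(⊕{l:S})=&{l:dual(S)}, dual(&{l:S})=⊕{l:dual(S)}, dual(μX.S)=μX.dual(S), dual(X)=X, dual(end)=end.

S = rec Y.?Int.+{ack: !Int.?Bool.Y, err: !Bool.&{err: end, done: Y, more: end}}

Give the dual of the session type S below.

rec Y.!Int.&{ack: ?Int.!Bool.Y, err: ?Bool.+{err: end, done: Y, more: end}}

rec Y → rec Y  (rec unchanged)
  ?Int → !Int
    +{ack,err} → &{ack,err}  (⊕→&)
      • ack:
        !Int → ?Int
          ?Bool → !Bool
            Y self-dual
      • err:
        !Bool → ?Bool
          &{err,done,more} → +{err,done,more}  (&→⊕)
            • err:
              end self-dual
            • done:
              Y self-dual
            • more:
              end self-dual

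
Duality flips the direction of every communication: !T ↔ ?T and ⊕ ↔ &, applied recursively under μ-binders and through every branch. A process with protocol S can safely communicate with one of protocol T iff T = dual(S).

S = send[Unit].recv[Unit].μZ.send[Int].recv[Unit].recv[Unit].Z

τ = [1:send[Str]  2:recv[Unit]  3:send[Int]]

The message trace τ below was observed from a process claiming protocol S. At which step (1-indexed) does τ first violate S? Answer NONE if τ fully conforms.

@1 got send[Str], protocol expects send[Unit]  ✗

1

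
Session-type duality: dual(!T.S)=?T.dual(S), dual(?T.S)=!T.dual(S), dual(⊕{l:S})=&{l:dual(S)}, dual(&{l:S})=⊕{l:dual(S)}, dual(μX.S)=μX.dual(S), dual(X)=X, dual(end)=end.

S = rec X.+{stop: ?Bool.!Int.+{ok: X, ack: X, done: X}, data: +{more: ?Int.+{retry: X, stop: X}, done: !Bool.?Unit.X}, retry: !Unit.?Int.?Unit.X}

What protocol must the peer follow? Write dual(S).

rec X → rec X  (binder kept)
  +{stop,data,retry} → &{stop,data,retry}  (select→offer)
    case stop:
      ?Bool → !Bool
        !Int → ?Int
          +{ok,ack,done} → &{ok,ack,done}  (select→offer)
            case ok:
              X self-dual
            case ack:
              X self-dual
            case done:
              X self-dual
    case data:
      +{more,done} → &{more,done}  (select→offer)
        case more:
          ?Int → !Int
            +{retry,stop} → &{retry,stop}  (select→offer)
              case retry:
                X self-dual
              case stop:
                X self-dual
        case done:
          !Bool → ?Bool
            ?Unit → !Unit
              X self-dual
    case retry:
      !Unit → ?Unit
        ?Int → !Int
          ?Unit → !Unit
            X self-dual

rec X.&{stop: !Bool.?Int.&{ok: X, ack: X, done: X}, data: &{more: !Int.&{retry: X, stop: X}, done: ?Bool.!Unit.X}, retry: ?Unit.!Int.!Unit.X}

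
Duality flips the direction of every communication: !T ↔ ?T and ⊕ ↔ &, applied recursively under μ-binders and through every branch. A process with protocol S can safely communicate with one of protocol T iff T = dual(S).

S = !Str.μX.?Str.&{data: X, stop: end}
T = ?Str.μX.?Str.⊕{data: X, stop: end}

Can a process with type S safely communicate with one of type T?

!Str ‖ ?Str  match
  μX ‖ μX  match (rec unchanged)
    ?Str ‖ ?Str  ✗ same direction on both sides — not dual

NO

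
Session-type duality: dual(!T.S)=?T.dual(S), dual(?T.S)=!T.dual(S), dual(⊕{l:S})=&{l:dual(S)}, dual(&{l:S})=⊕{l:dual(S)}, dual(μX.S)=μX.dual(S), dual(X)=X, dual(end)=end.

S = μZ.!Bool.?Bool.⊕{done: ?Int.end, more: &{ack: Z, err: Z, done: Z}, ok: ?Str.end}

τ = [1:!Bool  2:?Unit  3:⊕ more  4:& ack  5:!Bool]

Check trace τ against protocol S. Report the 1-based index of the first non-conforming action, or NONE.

[1] !Bool  ✓  now at ?Bool.⊕{done: ?Int.end, more: &{ack: μZ.…, err: μZ.…, done: μZ.…}, ok: ?Str.end}
[2] got ?Unit, protocol expects ?Bool  ✗

2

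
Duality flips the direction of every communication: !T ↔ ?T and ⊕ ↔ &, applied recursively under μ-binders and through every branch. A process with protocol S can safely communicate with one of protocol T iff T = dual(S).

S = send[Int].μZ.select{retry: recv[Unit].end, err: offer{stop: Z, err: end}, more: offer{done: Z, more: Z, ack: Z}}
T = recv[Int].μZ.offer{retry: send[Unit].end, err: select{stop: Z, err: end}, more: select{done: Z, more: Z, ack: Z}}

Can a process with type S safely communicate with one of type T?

send[Int] | recv[Int]  ✓
  μZ | μZ  ✓ (rec unchanged)
    select{retry,err,more} | offer{retry,err,more}  ✓ label sets agree
      [retry]
        recv[Unit] | send[Unit]  ✓
          end | end  ✓
      [err]
        offer{stop,err} | select{stop,err}  ✓ label sets agree
          [stop]
            Z | Z  ✓
          [err]
            end | end  ✓
      [more]
        offer{done,more,ack} | select{done,more,ack}  ✓ label sets agree
          [done]
            Z | Z  ✓
          [more]
            Z | Z  ✓
          [ack]
            Z | Z  ✓

YES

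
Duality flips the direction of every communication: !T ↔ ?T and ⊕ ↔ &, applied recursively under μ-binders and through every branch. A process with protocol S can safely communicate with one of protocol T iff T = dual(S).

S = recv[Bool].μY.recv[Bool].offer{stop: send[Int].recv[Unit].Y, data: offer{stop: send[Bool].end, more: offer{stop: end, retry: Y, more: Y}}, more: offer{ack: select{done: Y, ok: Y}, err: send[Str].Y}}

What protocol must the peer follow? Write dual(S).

send[Bool].μY.send[Bool].select{stop: recv[Int].send[Unit].Y, data: select{stop: recv[Bool].end, more: select{stop: end, retry: Y, more: Y}}, more: select{ack: offer{done: Y, ok: Y}, err: recv[Str].Y}}

recv[Bool] → send[Bool]
  μY → μY  (μ self-dual)
    recv[Bool] → send[Bool]
      offer{stop,data,more} → select{stop,data,more}  (external→internal)
        • stop:
          send[Int] → recv[Int]
            recv[Unit] → send[Unit]
              Y ↦ Y
        • data:
          offer{stop,more} → select{stop,more}  (external→internal)
            • stop:
              send[Bool] → recv[Bool]
                end ↦ end
            • more:
              offer{stop,retry,more} → select{stop,retry,more}  (external→internal)
                • stop:
                  end ↦ end
                • retry:
                  Y ↦ Y
                • more:
                  Y ↦ Y
        • more:
          offer{ack,err} → select{ack,err}  (external→internal)
            • ack:
              select{done,ok} → offer{done,ok}  (select→offer)
                • done:
                  Y ↦ Y
                • ok:
                  Y ↦ Y
            • err:
              send[Str] → recv[Str]
                Y ↦ Y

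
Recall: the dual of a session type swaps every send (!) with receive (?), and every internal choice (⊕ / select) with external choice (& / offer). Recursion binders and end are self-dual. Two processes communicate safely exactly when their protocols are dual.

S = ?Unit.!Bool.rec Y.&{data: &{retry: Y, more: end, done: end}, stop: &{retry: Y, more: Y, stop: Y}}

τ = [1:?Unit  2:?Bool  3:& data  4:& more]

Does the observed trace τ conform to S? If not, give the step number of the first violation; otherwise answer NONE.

step 1: ?Unit  ✓  cont: !Bool.rec Y.…
step 2: got ?Bool, protocol expects !Bool  ✗

2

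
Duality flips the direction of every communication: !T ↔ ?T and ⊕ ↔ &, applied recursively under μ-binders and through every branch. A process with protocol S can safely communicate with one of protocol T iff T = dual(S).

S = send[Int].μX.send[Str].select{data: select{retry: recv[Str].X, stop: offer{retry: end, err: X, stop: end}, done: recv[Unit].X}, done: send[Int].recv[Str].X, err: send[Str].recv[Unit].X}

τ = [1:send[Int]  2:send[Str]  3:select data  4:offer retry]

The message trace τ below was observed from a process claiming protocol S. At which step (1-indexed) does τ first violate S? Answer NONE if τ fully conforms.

4

@1 send[Int]  ok  residual = μX.…
@2 send[Str]  ok  residual = select{data: select{retry: recv[Str].μX.…, stop: offer{retry: end, err: μX.…, stop: end}, done: recv[Unit].μX.…}, done: send[Int].recv[Str].μX.…, err: send[Str].recv[Unit].μX.…}
@3 select data  ok  residual = select{retry: recv[Str].μX.…, stop: offer{retry: end, err: μX.…, stop: end}, done: recv[Unit].μX.…}
@4 got offer retry, protocol expects select retry or select stop or select done  ✗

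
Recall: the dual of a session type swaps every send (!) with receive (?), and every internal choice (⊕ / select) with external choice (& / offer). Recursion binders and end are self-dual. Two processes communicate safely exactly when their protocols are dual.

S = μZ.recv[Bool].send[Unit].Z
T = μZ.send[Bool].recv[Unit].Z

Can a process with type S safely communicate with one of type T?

μZ ‖ μZ  ✓ (μ self-dual)
  recv[Bool] ‖ send[Bool]  ✓
    send[Unit] ‖ recv[Unit]  ✓
      Z ‖ Z  ✓

YES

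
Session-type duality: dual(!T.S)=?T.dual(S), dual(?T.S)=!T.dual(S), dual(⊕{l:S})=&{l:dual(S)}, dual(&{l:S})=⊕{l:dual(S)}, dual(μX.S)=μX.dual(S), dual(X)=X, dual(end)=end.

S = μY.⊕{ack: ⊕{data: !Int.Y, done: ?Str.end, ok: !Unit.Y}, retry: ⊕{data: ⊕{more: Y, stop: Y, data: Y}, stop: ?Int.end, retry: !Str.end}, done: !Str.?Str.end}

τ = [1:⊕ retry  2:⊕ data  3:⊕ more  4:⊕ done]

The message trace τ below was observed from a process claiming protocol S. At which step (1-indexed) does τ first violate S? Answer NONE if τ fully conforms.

NONE

[1] ⊕ retry  ok  residual = ⊕{data: ⊕{more: μY.…, stop: μY.…, data: μY.…}, stop: ?Int.end, retry: !Str.end}
[2] ⊕ data  ok  residual = ⊕{more: μY.…, stop: μY.…, data: μY.…}
[3] ⊕ more  ok  residual = μY.…
[4] ⊕ done  ok  residual = !Str.?Str.end
all 4 steps conform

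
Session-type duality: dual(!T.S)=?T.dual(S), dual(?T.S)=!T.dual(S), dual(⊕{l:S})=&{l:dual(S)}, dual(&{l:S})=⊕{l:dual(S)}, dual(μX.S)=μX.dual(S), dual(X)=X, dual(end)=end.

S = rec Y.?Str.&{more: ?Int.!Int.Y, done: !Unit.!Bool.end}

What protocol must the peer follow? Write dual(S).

rec Y.!Str.+{more: !Int.?Int.Y, done: ?Unit.?Bool.end}

rec Y = rec Y  (rec unchanged)
  ?Str = !Str
    &{more,done} = +{more,done}  (external→internal)
      case more:
        ?Int = !Int
          !Int = ?Int
            Y ↦ Y
      case done:
        !Unit = ?Unit
          !Bool = ?Bool
            end ↦ end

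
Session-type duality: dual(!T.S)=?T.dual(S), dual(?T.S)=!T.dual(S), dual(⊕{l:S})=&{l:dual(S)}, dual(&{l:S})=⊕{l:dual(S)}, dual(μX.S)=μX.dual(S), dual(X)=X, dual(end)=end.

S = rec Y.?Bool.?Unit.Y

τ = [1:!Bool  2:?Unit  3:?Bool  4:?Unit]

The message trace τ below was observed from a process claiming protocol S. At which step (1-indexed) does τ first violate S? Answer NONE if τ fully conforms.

1

[1] got !Bool, protocol expects ?Bool  ✗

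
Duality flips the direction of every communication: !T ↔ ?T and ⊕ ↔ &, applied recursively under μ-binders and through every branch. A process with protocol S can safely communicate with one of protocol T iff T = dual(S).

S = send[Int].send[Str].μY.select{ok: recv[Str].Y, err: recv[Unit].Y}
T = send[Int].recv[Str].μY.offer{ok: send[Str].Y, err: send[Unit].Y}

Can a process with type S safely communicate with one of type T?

send[Int] ‖ send[Int]  ✗ same direction on both sides — not dual

NO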